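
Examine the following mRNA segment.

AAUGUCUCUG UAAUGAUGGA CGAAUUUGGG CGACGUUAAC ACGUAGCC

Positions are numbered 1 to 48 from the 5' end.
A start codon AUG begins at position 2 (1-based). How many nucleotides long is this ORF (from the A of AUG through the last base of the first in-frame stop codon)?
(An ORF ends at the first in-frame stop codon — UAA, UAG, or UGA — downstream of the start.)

Codons from position 2: AUG (2–4), UCU (5–7), CUG (8–10), UAA (11–13).
UAA is the first in-frame stop; ORF spans 2–13, 12 nucleotides.

12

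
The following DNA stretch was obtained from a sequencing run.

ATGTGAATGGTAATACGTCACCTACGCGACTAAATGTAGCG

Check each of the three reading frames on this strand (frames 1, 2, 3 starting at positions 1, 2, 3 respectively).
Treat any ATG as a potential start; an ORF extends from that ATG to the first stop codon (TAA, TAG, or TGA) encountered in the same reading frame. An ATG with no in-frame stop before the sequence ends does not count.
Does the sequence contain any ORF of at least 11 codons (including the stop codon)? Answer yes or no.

Frame 1: ATG TGA ATG GTA ATA CGT CAC CTA CGC GAC TAA ATG TAG — ATG at 1, stop TGA at 4 → 6 nt; ATG at 7, stop TAA at 31 → 27 nt; ATG at 34, stop TAG at 37 → 6 nt.
Frame 2: TGT GAA TGG TAA TAC GTC ACC TAC GCG ACT AAA TGT AGC — no ATG→stop ORF.
Frame 3: GTG AAT GGT AAT ACG TCA CCT ACG CGA CTA AAT GTA GCG — no ATG→stop ORF.
Largest ORF found is 9 codons < 11, so no.

no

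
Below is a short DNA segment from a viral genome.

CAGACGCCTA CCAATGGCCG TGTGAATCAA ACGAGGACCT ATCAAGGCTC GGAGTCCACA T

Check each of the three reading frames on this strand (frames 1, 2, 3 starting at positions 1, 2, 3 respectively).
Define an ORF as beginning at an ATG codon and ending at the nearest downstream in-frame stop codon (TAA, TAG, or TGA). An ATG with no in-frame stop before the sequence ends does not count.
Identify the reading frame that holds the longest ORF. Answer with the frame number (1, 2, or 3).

2

Frame 1: CAG ACG CCT ACC AAT GGC CGT GTG AAT CAA ACG AGG ACC TAT CAA GGC TCG GAG TCC ACA — no ATG→stop ORF.
Frame 2: AGA CGC CTA CCA ATG GCC GTG TGA ATC AAA CGA GGA CCT ATC AAG GCT CGG AGT CCA CAT — ATG at 14, stop TGA at 23 → 12 nt.
Frame 3: GAC GCC TAC CAA TGG CCG TGT GAA TCA AAC GAG GAC CTA TCA AGG CTC GGA GTC CAC — no ATG→stop ORF.
Longest ORF is 12 nt in frame 2 (positions 14–25).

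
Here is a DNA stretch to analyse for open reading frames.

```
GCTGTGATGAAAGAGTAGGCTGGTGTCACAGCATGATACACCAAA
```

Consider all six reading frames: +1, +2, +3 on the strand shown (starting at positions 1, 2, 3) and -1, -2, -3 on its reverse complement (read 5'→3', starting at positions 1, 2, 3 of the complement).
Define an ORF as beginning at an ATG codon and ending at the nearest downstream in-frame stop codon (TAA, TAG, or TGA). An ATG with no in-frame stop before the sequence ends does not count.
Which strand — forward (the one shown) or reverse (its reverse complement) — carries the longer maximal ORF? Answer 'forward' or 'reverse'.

forward

Reverse complement (5'→3'): TTTGGTGTATCATGCTGTGACACCAGCCTACTCTTTCATCACAGC
Frame +1: GCT GTG ATG AAA GAG TAG GCT GGT GTC ACA GCA TGA TAC ACC AAA — ATG at 7, stop TAG at 16 → 12 nt.
Frame +2: CTG TGA TGA AAG AGT AGG CTG GTG TCA CAG CAT GAT ACA CCA — no ATG→stop ORF.
Frame +3: TGT GAT GAA AGA GTA GGC TGG TGT CAC AGC ATG ATA CAC CAA — no ATG→stop ORF.
Frame -1: TTT GGT GTA TCA TGC TGT GAC ACC AGC CTA CTC TTT CAT CAC AGC — no ATG→stop ORF.
Frame -2: TTG GTG TAT CAT GCT GTG ACA CCA GCC TAC TCT TTC ATC ACA — no ATG→stop ORF.
Frame -3: TGG TGT ATC ATG CTG TGA CAC CAG CCT ACT CTT TCA TCA CAG — ATG at 12, stop TGA at 18 → 9 nt.
Forward-strand max 12 nt; reverse-strand max 9 nt. The forward strand has the longer ORF.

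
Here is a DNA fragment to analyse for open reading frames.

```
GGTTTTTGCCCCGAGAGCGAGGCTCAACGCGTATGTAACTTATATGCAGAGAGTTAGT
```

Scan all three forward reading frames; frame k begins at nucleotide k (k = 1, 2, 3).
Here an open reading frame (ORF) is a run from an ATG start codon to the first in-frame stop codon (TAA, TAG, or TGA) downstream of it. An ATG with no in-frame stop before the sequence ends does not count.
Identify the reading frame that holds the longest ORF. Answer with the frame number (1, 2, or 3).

3

Frame 1: GGT TTT TGC CCC GAG AGC GAG GCT CAA CGC GTA TGT AAC TTA TAT GCA GAG AGT TAG — no ATG→stop ORF.
Frame 2: GTT TTT GCC CCG AGA GCG AGG CTC AAC GCG TAT GTA ACT TAT ATG CAG AGA GTT AGT — no ATG→stop ORF.
Frame 3: TTT TTG CCC CGA GAG CGA GGC TCA ACG CGT ATG TAA CTT ATA TGC AGA GAG TTA — ATG at 33, stop TAA at 36 → 6 nt.
Longest ORF is 6 nt in frame 3 (positions 33–38).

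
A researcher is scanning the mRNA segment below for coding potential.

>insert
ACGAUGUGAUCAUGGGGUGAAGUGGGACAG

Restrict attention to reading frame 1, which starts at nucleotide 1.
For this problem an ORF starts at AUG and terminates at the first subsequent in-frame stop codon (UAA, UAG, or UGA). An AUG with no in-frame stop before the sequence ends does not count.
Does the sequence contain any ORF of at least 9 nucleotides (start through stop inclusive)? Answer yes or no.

Frame 1: ACG AUG UGA UCA UGG GGU GAA GUG GGA CAG — AUG at 4, stop UGA at 7 → 6 nt.
Largest ORF found is 6 nucleotides < 9, so no.

no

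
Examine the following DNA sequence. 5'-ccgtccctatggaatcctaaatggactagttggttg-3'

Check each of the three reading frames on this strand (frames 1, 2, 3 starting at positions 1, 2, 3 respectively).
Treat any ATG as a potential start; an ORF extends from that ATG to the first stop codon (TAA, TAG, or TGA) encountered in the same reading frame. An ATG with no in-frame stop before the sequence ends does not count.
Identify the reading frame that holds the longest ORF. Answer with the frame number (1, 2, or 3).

Frame 1: CCG TCC CTA TGG AAT CCT AAA TGG ACT AGT TGG TTG — no ATG→stop ORF.
Frame 2: CGT CCC TAT GGA ATC CTA AAT GGA CTA GTT GGT — no ATG→stop ORF.
Frame 3: GTC CCT ATG GAA TCC TAA ATG GAC TAG TTG GTT — ATG at 9, stop TAA at 18 → 12 nt; ATG at 21, stop TAG at 27 → 9 nt.
Longest ORF is 12 nt in frame 3 (positions 9–20).

3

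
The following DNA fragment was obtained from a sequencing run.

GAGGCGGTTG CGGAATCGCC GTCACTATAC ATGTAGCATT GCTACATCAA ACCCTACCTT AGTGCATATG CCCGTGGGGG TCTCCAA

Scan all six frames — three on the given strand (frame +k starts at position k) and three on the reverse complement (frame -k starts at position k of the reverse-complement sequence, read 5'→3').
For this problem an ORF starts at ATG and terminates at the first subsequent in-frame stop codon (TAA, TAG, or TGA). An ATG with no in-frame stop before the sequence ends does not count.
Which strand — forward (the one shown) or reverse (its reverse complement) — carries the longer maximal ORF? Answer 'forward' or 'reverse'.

Reverse complement (5'→3'): TTGGAGACCCCCACGGGCATATGCACTAAGGTAGGGTTTGATGTAGCAATGCTACATGTATAGTGACGGCGATTCCGCAACCGCCTC
Frame +1: GAG GCG GTT GCG GAA TCG CCG TCA CTA TAC ATG TAG CAT TGC TAC ATC AAA CCC TAC CTT AGT GCA TAT GCC CGT GGG GGT CTC CAA — ATG at 31, stop TAG at 34 → 6 nt.
Frame +2: AGG CGG TTG CGG AAT CGC CGT CAC TAT ACA TGT AGC ATT GCT ACA TCA AAC CCT ACC TTA GTG CAT ATG CCC GTG GGG GTC TCC — no ATG→stop ORF.
Frame +3: GGC GGT TGC GGA ATC GCC GTC ACT ATA CAT GTA GCA TTG CTA CAT CAA ACC CTA CCT TAG TGC ATA TGC CCG TGG GGG TCT CCA — no ATG→stop ORF.
Frame -1: TTG GAG ACC CCC ACG GGC ATA TGC ACT AAG GTA GGG TTT GAT GTA GCA ATG CTA CAT GTA TAG TGA CGG CGA TTC CGC AAC CGC CTC — ATG at 49, stop TAG at 61 → 15 nt.
Frame -2: TGG AGA CCC CCA CGG GCA TAT GCA CTA AGG TAG GGT TTG ATG TAG CAA TGC TAC ATG TAT AGT GAC GGC GAT TCC GCA ACC GCC — ATG at 41, stop TAG at 44 → 6 nt.
Frame -3: GGA GAC CCC CAC GGG CAT ATG CAC TAA GGT AGG GTT TGA TGT AGC AAT GCT ACA TGT ATA GTG ACG GCG ATT CCG CAA CCG CCT — ATG at 21, stop TAA at 27 → 9 nt.
Forward-strand max 6 nt; reverse-strand max 15 nt. The reverse strand has the longer ORF.

reverse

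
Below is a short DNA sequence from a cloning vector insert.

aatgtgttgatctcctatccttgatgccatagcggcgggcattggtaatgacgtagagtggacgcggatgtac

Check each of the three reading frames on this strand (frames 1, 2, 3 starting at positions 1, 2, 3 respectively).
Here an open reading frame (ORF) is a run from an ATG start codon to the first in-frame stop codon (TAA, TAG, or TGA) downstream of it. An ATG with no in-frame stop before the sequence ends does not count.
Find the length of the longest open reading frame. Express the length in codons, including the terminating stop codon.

3

Frame 1: AAT GTG TTG ATC TCC TAT CCT TGA TGC CAT AGC GGC GGG CAT TGG TAA TGA CGT AGA GTG GAC GCG GAT GTA — no ATG→stop ORF.
Frame 2: ATG TGT TGA TCT CCT ATC CTT GAT GCC ATA GCG GCG GGC ATT GGT AAT GAC GTA GAG TGG ACG CGG ATG TAC — ATG at 2, stop TGA at 8 → 9 nt.
Frame 3: TGT GTT GAT CTC CTA TCC TTG ATG CCA TAG CGG CGG GCA TTG GTA ATG ACG TAG AGT GGA CGC GGA TGT — ATG at 24, stop TAG at 30 → 9 nt; ATG at 48, stop TAG at 54 → 9 nt.
Longest: frame 2, positions 2–10, 9 nt = 3 codons = 2 aa. → 3 codons.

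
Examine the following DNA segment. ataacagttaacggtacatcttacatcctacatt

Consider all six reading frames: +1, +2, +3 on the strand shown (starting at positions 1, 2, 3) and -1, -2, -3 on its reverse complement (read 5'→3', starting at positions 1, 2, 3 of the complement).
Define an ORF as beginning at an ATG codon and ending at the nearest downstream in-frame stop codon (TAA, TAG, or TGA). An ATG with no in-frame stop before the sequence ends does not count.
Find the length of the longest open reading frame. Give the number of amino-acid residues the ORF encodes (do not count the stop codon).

Reverse complement (5'→3'): AATGTAGGATGTAAGATGTACCGTTAACTGTTAT
Frame +1: ATA ACA GTT AAC GGT ACA TCT TAC ATC CTA CAT — no ATG→stop ORF.
Frame +2: TAA CAG TTA ACG GTA CAT CTT ACA TCC TAC ATT — no ATG→stop ORF.
Frame +3: AAC AGT TAA CGG TAC ATC TTA CAT CCT ACA — no ATG→stop ORF.
Frame -1: AAT GTA GGA TGT AAG ATG TAC CGT TAA CTG TTA — ATG at 16, stop TAA at 25 → 12 nt.
Frame -2: ATG TAG GAT GTA AGA TGT ACC GTT AAC TGT TAT — ATG at 2, stop TAG at 5 → 6 nt.
Frame -3: TGT AGG ATG TAA GAT GTA CCG TTA ACT GTT — ATG at 9, stop TAA at 12 → 6 nt.
Longest: frame -1, positions 16–27, 12 nt = 4 codons = 3 aa. → 3 amino acids.

3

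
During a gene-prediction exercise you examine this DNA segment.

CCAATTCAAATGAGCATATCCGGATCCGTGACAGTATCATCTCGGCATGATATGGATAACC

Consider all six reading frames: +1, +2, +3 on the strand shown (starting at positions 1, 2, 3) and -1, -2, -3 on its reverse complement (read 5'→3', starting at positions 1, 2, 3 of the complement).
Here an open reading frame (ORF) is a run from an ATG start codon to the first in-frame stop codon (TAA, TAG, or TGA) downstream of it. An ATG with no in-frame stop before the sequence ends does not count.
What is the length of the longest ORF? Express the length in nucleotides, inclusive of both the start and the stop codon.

12

Reverse complement (5'→3'): GGTTATCCATATCATGCCGAGATGATACTGTCACGGATCCGGATATGCTCATTTGAATTGG
Frame +1: CCA ATT CAA ATG AGC ATA TCC GGA TCC GTG ACA GTA TCA TCT CGG CAT GAT ATG GAT AAC — no ATG→stop ORF.
Frame +2: CAA TTC AAA TGA GCA TAT CCG GAT CCG TGA CAG TAT CAT CTC GGC ATG ATA TGG ATA ACC — no ATG→stop ORF.
Frame +3: AAT TCA AAT GAG CAT ATC CGG ATC CGT GAC AGT ATC ATC TCG GCA TGA TAT GGA TAA — no ATG→stop ORF.
Frame -1: GGT TAT CCA TAT CAT GCC GAG ATG ATA CTG TCA CGG ATC CGG ATA TGC TCA TTT GAA TTG — no ATG→stop ORF.
Frame -2: GTT ATC CAT ATC ATG CCG AGA TGA TAC TGT CAC GGA TCC GGA TAT GCT CAT TTG AAT TGG — ATG at 14, stop TGA at 23 → 12 nt.
Frame -3: TTA TCC ATA TCA TGC CGA GAT GAT ACT GTC ACG GAT CCG GAT ATG CTC ATT TGA ATT — ATG at 45, stop TGA at 54 → 12 nt.
Longest: frame -2, positions 14–25, 12 nt = 4 codons = 3 aa. → 12 nucleotides.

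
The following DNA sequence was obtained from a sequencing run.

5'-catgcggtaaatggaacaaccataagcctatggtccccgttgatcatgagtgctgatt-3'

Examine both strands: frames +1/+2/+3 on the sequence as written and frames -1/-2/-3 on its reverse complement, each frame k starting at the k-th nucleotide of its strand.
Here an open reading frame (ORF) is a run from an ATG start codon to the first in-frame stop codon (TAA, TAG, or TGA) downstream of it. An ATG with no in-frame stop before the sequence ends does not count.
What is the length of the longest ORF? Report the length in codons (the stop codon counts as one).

Reverse complement (5'→3'): AATCAGCACTCATGATCAACGGGGACCATAGGCTTATGGTTGTTCCATTTACCGCATG
Frame +1: CAT GCG GTA AAT GGA ACA ACC ATA AGC CTA TGG TCC CCG TTG ATC ATG AGT GCT GAT — no ATG→stop ORF.
Frame +2: ATG CGG TAA ATG GAA CAA CCA TAA GCC TAT GGT CCC CGT TGA TCA TGA GTG CTG ATT — ATG at 2, stop TAA at 8 → 9 nt; ATG at 11, stop TAA at 23 → 15 nt.
Frame +3: TGC GGT AAA TGG AAC AAC CAT AAG CCT ATG GTC CCC GTT GAT CAT GAG TGC TGA — ATG at 30, stop TGA at 54 → 27 nt.
Frame -1: AAT CAG CAC TCA TGA TCA ACG GGG ACC ATA GGC TTA TGG TTG TTC CAT TTA CCG CAT — no ATG→stop ORF.
Frame -2: ATC AGC ACT CAT GAT CAA CGG GGA CCA TAG GCT TAT GGT TGT TCC ATT TAC CGC ATG — no ATG→stop ORF.
Frame -3: TCA GCA CTC ATG ATC AAC GGG GAC CAT AGG CTT ATG GTT GTT CCA TTT ACC GCA — no ATG→stop ORF.
Longest: frame +3, positions 30–56, 27 nt = 9 codons = 8 aa. → 9 codons.

9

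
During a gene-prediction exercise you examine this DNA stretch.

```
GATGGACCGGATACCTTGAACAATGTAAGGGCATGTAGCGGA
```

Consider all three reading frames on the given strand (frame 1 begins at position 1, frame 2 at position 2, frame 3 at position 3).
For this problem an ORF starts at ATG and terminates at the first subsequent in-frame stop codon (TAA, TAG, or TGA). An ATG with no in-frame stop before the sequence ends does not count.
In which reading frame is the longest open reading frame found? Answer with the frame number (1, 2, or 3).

Frame 1: GAT GGA CCG GAT ACC TTG AAC AAT GTA AGG GCA TGT AGC GGA — no ATG→stop ORF.
Frame 2: ATG GAC CGG ATA CCT TGA ACA ATG TAA GGG CAT GTA GCG — ATG at 2, stop TGA at 17 → 18 nt; ATG at 23, stop TAA at 26 → 6 nt.
Frame 3: TGG ACC GGA TAC CTT GAA CAA TGT AAG GGC ATG TAG CGG — ATG at 33, stop TAG at 36 → 6 nt.
Longest ORF is 18 nt in frame 2 (positions 2–19).

2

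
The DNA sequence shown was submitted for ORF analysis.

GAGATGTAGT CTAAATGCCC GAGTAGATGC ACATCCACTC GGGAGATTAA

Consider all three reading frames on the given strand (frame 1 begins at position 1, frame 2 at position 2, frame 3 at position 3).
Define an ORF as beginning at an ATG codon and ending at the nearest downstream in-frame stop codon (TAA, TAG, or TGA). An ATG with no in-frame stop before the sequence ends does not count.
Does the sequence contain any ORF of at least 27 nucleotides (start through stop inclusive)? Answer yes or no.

Frame 1: GAG ATG TAG TCT AAA TGC CCG AGT AGA TGC ACA TCC ACT CGG GAG ATT — ATG at 4, stop TAG at 7 → 6 nt.
Frame 2: AGA TGT AGT CTA AAT GCC CGA GTA GAT GCA CAT CCA CTC GGG AGA TTA — no ATG→stop ORF.
Frame 3: GAT GTA GTC TAA ATG CCC GAG TAG ATG CAC ATC CAC TCG GGA GAT TAA — ATG at 15, stop TAG at 24 → 12 nt; ATG at 27, stop TAA at 48 → 24 nt.
Largest ORF found is 24 nucleotides < 27, so no.

no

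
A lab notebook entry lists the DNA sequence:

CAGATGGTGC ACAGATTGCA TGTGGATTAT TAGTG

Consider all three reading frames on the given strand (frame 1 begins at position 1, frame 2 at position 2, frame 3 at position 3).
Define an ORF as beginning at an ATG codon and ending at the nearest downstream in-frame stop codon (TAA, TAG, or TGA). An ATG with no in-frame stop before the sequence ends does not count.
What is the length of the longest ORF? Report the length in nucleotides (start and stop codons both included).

30

Frame 1: CAG ATG GTG CAC AGA TTG CAT GTG GAT TAT TAG — ATG at 4, stop TAG at 31 → 30 nt.
Frame 2: AGA TGG TGC ACA GAT TGC ATG TGG ATT ATT AGT — no ATG→stop ORF.
Frame 3: GAT GGT GCA CAG ATT GCA TGT GGA TTA TTA GTG — no ATG→stop ORF.
Longest: frame 1, positions 4–33, 30 nt = 10 codons = 9 aa. → 30 nucleotides.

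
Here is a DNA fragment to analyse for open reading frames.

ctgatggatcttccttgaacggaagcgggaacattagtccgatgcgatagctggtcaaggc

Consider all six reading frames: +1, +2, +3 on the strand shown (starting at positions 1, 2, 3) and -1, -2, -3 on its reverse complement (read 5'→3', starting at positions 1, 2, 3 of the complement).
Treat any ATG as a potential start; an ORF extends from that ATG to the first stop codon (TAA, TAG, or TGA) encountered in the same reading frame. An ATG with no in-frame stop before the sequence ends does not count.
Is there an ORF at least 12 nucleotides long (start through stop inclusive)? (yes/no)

Reverse complement (5'→3'): GCCTTGACCAGCTATCGCATCGGACTAATGTTCCCGCTTCCGTTCAAGGAAGATCCATCAG
Frame +1: CTG ATG GAT CTT CCT TGA ACG GAA GCG GGA ACA TTA GTC CGA TGC GAT AGC TGG TCA AGG — ATG at 4, stop TGA at 16 → 15 nt.
Frame +2: TGA TGG ATC TTC CTT GAA CGG AAG CGG GAA CAT TAG TCC GAT GCG ATA GCT GGT CAA GGC — no ATG→stop ORF.
Frame +3: GAT GGA TCT TCC TTG AAC GGA AGC GGG AAC ATT AGT CCG ATG CGA TAG CTG GTC AAG — ATG at 42, stop TAG at 48 → 9 nt.
Frame -1: GCC TTG ACC AGC TAT CGC ATC GGA CTA ATG TTC CCG CTT CCG TTC AAG GAA GAT CCA TCA — no ATG→stop ORF.
Frame -2: CCT TGA CCA GCT ATC GCA TCG GAC TAA TGT TCC CGC TTC CGT TCA AGG AAG ATC CAT CAG — no ATG→stop ORF.
Frame -3: CTT GAC CAG CTA TCG CAT CGG ACT AAT GTT CCC GCT TCC GTT CAA GGA AGA TCC ATC — no ATG→stop ORF.
Frame +1 has an ORF of 15 nucleotides (positions 4–18) ≥ 12, so yes.

yes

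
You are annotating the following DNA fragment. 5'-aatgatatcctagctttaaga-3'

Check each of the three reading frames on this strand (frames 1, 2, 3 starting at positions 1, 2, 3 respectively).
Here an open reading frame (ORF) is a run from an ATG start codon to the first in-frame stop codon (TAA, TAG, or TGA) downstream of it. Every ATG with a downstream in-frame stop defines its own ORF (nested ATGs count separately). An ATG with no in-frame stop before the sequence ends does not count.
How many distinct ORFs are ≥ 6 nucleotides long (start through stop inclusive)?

1

Frame 1: AAT GAT ATC CTA GCT TTA AGA — no ATG→stop ORF.
Frame 2: ATG ATA TCC TAG CTT TAA — ATG at 2, stop TAG at 11 → 12 nt.
Frame 3: TGA TAT CCT AGC TTT AAG — no ATG→stop ORF.
ORFs ≥ 6 nucleotides: frame 2 2–13 (12 nucleotides). Count = 1.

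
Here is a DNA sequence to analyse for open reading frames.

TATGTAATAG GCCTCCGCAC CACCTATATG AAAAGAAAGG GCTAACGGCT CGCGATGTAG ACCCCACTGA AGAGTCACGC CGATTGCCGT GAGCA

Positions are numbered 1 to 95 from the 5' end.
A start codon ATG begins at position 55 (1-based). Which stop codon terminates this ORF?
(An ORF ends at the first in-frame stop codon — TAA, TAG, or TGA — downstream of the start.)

Codons from position 55: ATG (55–57), TAG (58–60).
The first in-frame stop codon is TAG.

TAG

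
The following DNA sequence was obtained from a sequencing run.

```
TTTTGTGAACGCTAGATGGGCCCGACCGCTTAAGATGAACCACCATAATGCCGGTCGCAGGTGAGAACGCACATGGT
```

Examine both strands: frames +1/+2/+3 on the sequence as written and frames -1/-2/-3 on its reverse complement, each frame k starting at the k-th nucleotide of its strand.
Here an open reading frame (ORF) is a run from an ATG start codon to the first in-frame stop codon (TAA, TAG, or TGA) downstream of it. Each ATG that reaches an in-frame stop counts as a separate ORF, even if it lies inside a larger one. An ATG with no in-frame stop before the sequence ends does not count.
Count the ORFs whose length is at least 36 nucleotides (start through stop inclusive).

1

Reverse complement (5'→3'): ACCATGTGCGTTCTCACCTGCGACCGGCATTATGGTGGTTCATCTTAAGCGGTCGGGCCCATCTAGCGTTCACAAAA
Frame +1: TTT TGT GAA CGC TAG ATG GGC CCG ACC GCT TAA GAT GAA CCA CCA TAA TGC CGG TCG CAG GTG AGA ACG CAC ATG — ATG at 16, stop TAA at 31 → 18 nt.
Frame +2: TTT GTG AAC GCT AGA TGG GCC CGA CCG CTT AAG ATG AAC CAC CAT AAT GCC GGT CGC AGG TGA GAA CGC ACA TGG — ATG at 35, stop TGA at 62 → 30 nt.
Frame +3: TTG TGA ACG CTA GAT GGG CCC GAC CGC TTA AGA TGA ACC ACC ATA ATG CCG GTC GCA GGT GAG AAC GCA CAT GGT — no ATG→stop ORF.
Frame -1: ACC ATG TGC GTT CTC ACC TGC GAC CGG CAT TAT GGT GGT TCA TCT TAA GCG GTC GGG CCC ATC TAG CGT TCA CAA — ATG at 4, stop TAA at 46 → 45 nt.
Frame -2: CCA TGT GCG TTC TCA CCT GCG ACC GGC ATT ATG GTG GTT CAT CTT AAG CGG TCG GGC CCA TCT AGC GTT CAC AAA — no ATG→stop ORF.
Frame -3: CAT GTG CGT TCT CAC CTG CGA CCG GCA TTA TGG TGG TTC ATC TTA AGC GGT CGG GCC CAT CTA GCG TTC ACA AAA — no ATG→stop ORF.
ORFs ≥ 36 nucleotides: frame -1 4–48 (45 nucleotides). Count = 1.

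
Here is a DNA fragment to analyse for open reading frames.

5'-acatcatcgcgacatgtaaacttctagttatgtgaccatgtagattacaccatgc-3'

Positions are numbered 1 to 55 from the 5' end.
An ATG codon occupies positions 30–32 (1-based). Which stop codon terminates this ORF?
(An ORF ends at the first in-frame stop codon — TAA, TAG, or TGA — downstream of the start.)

Codons from position 30: ATG (30–32), TGA (33–35).
The first in-frame stop codon is TGA.

TGA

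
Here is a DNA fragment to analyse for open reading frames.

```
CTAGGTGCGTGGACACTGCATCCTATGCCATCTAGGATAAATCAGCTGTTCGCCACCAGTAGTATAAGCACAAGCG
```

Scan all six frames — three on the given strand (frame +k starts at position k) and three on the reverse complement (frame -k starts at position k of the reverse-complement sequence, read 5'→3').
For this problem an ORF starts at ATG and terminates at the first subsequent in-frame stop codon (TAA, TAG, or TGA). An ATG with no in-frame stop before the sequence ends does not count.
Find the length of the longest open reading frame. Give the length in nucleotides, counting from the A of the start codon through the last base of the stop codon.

Reverse complement (5'→3'): CGCTTGTGCTTATACTACTGGTGGCGAACAGCTGATTTATCCTAGATGGCATAGGATGCAGTGTCCACGCACCTAG
Frame +1: CTA GGT GCG TGG ACA CTG CAT CCT ATG CCA TCT AGG ATA AAT CAG CTG TTC GCC ACC AGT AGT ATA AGC ACA AGC — no ATG→stop ORF.
Frame +2: TAG GTG CGT GGA CAC TGC ATC CTA TGC CAT CTA GGA TAA ATC AGC TGT TCG CCA CCA GTA GTA TAA GCA CAA GCG — no ATG→stop ORF.
Frame +3: AGG TGC GTG GAC ACT GCA TCC TAT GCC ATC TAG GAT AAA TCA GCT GTT CGC CAC CAG TAG TAT AAG CAC AAG — no ATG→stop ORF.
Frame -1: CGC TTG TGC TTA TAC TAC TGG TGG CGA ACA GCT GAT TTA TCC TAG ATG GCA TAG GAT GCA GTG TCC ACG CAC CTA — ATG at 46, stop TAG at 52 → 9 nt.
Frame -2: GCT TGT GCT TAT ACT ACT GGT GGC GAA CAG CTG ATT TAT CCT AGA TGG CAT AGG ATG CAG TGT CCA CGC ACC TAG — ATG at 56, stop TAG at 74 → 21 nt.
Frame -3: CTT GTG CTT ATA CTA CTG GTG GCG AAC AGC TGA TTT ATC CTA GAT GGC ATA GGA TGC AGT GTC CAC GCA CCT — no ATG→stop ORF.
Longest: frame -2, positions 56–76, 21 nt = 7 codons = 6 aa. → 21 nucleotides.

21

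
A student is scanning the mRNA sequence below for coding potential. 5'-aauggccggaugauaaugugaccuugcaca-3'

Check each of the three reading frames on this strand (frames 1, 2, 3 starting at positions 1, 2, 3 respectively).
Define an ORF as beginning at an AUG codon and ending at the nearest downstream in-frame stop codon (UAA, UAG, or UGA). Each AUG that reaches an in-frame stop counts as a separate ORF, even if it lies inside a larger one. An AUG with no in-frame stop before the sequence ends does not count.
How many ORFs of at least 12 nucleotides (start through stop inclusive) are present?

Frame 1: AAU GGC CGG AUG AUA AUG UGA CCU UGC ACA — AUG at 10, stop UGA at 19 → 12 nt; AUG at 16, stop UGA at 19 → 6 nt.
Frame 2: AUG GCC GGA UGA UAA UGU GAC CUU GCA — AUG at 2, stop UGA at 11 → 12 nt.
Frame 3: UGG CCG GAU GAU AAU GUG ACC UUG CAC — no AUG→stop ORF.
ORFs ≥ 12 nucleotides: frame 1 10–21 (12 nucleotides), frame 2 2–13 (12 nucleotides). Count = 2.

2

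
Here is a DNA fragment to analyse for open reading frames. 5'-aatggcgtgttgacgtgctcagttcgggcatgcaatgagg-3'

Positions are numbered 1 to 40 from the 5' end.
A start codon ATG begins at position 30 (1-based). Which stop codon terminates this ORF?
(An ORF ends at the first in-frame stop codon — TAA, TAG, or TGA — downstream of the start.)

Codons from position 30: ATG (30–32), CAA (33–35), TGA (36–38).
The first in-frame stop codon is TGA.

TGA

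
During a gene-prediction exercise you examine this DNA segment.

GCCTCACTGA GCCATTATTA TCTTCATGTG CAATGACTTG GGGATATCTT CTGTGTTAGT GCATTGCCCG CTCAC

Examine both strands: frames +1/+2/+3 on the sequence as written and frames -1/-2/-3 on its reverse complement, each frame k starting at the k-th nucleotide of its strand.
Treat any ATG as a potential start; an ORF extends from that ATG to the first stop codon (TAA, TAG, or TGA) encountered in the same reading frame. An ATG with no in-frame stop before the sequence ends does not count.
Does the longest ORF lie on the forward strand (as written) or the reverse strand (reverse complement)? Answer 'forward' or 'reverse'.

forward

Reverse complement (5'→3'): GTGAGCGGGCAATGCACTAACACAGAAGATATCCCCAAGTCATTGCACATGAAGATAATAATGGCTCAGTGAGGC
Frame +1: GCC TCA CTG AGC CAT TAT TAT CTT CAT GTG CAA TGA CTT GGG GAT ATC TTC TGT GTT AGT GCA TTG CCC GCT CAC — no ATG→stop ORF.
Frame +2: CCT CAC TGA GCC ATT ATT ATC TTC ATG TGC AAT GAC TTG GGG ATA TCT TCT GTG TTA GTG CAT TGC CCG CTC — no ATG→stop ORF.
Frame +3: CTC ACT GAG CCA TTA TTA TCT TCA TGT GCA ATG ACT TGG GGA TAT CTT CTG TGT TAG TGC ATT GCC CGC TCA — ATG at 33, stop TAG at 57 → 27 nt.
Frame -1: GTG AGC GGG CAA TGC ACT AAC ACA GAA GAT ATC CCC AAG TCA TTG CAC ATG AAG ATA ATA ATG GCT CAG TGA GGC — ATG at 49, stop TGA at 70 → 24 nt; ATG at 61, stop TGA at 70 → 12 nt.
Frame -2: TGA GCG GGC AAT GCA CTA ACA CAG AAG ATA TCC CCA AGT CAT TGC ACA TGA AGA TAA TAA TGG CTC AGT GAG — no ATG→stop ORF.
Frame -3: GAG CGG GCA ATG CAC TAA CAC AGA AGA TAT CCC CAA GTC ATT GCA CAT GAA GAT AAT AAT GGC TCA GTG AGG — ATG at 12, stop TAA at 18 → 9 nt.
Forward-strand max 27 nt; reverse-strand max 24 nt. The forward strand has the longer ORF.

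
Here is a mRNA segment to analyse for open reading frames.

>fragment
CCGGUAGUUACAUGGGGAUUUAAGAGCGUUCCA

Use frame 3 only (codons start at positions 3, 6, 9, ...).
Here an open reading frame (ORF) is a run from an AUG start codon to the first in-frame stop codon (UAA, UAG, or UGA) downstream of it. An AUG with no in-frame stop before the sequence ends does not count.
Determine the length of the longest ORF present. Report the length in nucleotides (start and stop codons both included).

Frame 3: GGU AGU UAC AUG GGG AUU UAA GAG CGU UCC — AUG at 12, stop UAA at 21 → 12 nt.
Longest: frame 3, positions 12–23, 12 nt = 4 codons = 3 aa. → 12 nucleotides.

12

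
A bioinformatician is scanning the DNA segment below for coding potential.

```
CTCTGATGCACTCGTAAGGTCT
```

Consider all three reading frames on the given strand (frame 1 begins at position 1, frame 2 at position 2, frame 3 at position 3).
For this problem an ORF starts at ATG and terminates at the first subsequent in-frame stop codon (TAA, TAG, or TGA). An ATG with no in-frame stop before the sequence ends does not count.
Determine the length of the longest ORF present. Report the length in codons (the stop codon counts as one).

4

Frame 1: CTC TGA TGC ACT CGT AAG GTC — no ATG→stop ORF.
Frame 2: TCT GAT GCA CTC GTA AGG TCT — no ATG→stop ORF.
Frame 3: CTG ATG CAC TCG TAA GGT — ATG at 6, stop TAA at 15 → 12 nt.
Longest: frame 3, positions 6–17, 12 nt = 4 codons = 3 aa. → 4 codons.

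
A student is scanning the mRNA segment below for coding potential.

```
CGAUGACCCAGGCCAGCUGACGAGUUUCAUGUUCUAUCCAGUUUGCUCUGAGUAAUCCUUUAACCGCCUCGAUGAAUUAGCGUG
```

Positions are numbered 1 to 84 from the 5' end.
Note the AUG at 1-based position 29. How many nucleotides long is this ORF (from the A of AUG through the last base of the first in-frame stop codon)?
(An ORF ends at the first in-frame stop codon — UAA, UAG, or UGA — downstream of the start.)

27

Codons from position 29: AUG (29–31), UUC (32–34), UAU (35–37), CCA (38–40), GUU (41–43), UGC (44–46), UCU (47–49), GAG (50–52), UAA (53–55).
UAA is the first in-frame stop; ORF spans 29–55, 27 nucleotides.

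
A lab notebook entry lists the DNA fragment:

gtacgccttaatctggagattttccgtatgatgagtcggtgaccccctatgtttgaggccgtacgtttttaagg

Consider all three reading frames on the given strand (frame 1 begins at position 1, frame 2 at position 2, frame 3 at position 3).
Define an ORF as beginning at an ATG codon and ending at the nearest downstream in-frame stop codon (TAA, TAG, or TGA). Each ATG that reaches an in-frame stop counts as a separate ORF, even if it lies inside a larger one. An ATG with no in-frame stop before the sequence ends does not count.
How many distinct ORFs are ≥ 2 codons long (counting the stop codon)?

3

Frame 1: GTA CGC CTT AAT CTG GAG ATT TTC CGT ATG ATG AGT CGG TGA CCC CCT ATG TTT GAG GCC GTA CGT TTT TAA — ATG at 28, stop TGA at 40 → 15 nt; ATG at 31, stop TGA at 40 → 12 nt; ATG at 49, stop TAA at 70 → 24 nt.
Frame 2: TAC GCC TTA ATC TGG AGA TTT TCC GTA TGA TGA GTC GGT GAC CCC CTA TGT TTG AGG CCG TAC GTT TTT AAG — no ATG→stop ORF.
Frame 3: ACG CCT TAA TCT GGA GAT TTT CCG TAT GAT GAG TCG GTG ACC CCC TAT GTT TGA GGC CGT ACG TTT TTA AGG — no ATG→stop ORF.
ORFs ≥ 2 codons: frame 1 28–42 (5 codons), frame 1 31–42 (4 codons), frame 1 49–72 (8 codons). Count = 3.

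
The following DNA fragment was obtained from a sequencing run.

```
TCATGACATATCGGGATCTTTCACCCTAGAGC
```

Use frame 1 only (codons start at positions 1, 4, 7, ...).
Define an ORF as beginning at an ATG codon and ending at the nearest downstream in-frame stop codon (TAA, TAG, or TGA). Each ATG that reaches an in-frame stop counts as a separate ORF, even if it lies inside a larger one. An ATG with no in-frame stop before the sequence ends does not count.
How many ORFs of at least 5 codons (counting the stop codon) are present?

Frame 1: TCA TGA CAT ATC GGG ATC TTT CAC CCT AGA — no ATG→stop ORF.
No ORF reaches 5 codons. Count = 0.

0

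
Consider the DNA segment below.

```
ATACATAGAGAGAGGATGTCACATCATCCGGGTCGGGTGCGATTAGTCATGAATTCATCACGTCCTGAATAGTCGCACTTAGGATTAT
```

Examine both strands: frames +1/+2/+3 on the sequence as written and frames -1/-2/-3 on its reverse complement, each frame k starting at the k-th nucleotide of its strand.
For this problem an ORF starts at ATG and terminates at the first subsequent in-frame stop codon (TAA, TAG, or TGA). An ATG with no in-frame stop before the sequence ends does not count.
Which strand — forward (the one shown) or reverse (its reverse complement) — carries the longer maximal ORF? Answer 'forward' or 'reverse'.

Reverse complement (5'→3'): ATAATCCTAAGTGCGACTATTCAGGACGTGATGAATTCATGACTAATCGCACCCGACCCGGATGATGTGACATCCTCTCTCTATGTAT
Frame +1: ATA CAT AGA GAG AGG ATG TCA CAT CAT CCG GGT CGG GTG CGA TTA GTC ATG AAT TCA TCA CGT CCT GAA TAG TCG CAC TTA GGA TTA — ATG at 16, stop TAG at 70 → 57 nt; ATG at 49, stop TAG at 70 → 24 nt.
Frame +2: TAC ATA GAG AGA GGA TGT CAC ATC ATC CGG GTC GGG TGC GAT TAG TCA TGA ATT CAT CAC GTC CTG AAT AGT CGC ACT TAG GAT TAT — no ATG→stop ORF.
Frame +3: ACA TAG AGA GAG GAT GTC ACA TCA TCC GGG TCG GGT GCG ATT AGT CAT GAA TTC ATC ACG TCC TGA ATA GTC GCA CTT AGG ATT — no ATG→stop ORF.
Frame -1: ATA ATC CTA AGT GCG ACT ATT CAG GAC GTG ATG AAT TCA TGA CTA ATC GCA CCC GAC CCG GAT GAT GTG ACA TCC TCT CTC TAT GTA — ATG at 31, stop TGA at 40 → 12 nt.
Frame -2: TAA TCC TAA GTG CGA CTA TTC AGG ACG TGA TGA ATT CAT GAC TAA TCG CAC CCG ACC CGG ATG ATG TGA CAT CCT CTC TCT ATG TAT — ATG at 62, stop TGA at 68 → 9 nt; ATG at 65, stop TGA at 68 → 6 nt.
Frame -3: AAT CCT AAG TGC GAC TAT TCA GGA CGT GAT GAA TTC ATG ACT AAT CGC ACC CGA CCC GGA TGA TGT GAC ATC CTC TCT CTA TGT — ATG at 39, stop TGA at 63 → 27 nt.
Forward-strand max 57 nt; reverse-strand max 27 nt. The forward strand has the longer ORF.

forward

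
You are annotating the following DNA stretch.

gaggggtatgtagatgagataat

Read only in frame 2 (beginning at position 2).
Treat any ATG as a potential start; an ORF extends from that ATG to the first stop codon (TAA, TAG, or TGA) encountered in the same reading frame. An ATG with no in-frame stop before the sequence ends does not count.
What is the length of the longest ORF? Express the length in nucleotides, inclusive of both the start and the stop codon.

9

Frame 2: AGG GGT ATG TAG ATG AGA TAA — ATG at 8, stop TAG at 11 → 6 nt; ATG at 14, stop TAA at 20 → 9 nt.
Longest: frame 2, positions 14–22, 9 nt = 3 codons = 2 aa. → 9 nucleotides.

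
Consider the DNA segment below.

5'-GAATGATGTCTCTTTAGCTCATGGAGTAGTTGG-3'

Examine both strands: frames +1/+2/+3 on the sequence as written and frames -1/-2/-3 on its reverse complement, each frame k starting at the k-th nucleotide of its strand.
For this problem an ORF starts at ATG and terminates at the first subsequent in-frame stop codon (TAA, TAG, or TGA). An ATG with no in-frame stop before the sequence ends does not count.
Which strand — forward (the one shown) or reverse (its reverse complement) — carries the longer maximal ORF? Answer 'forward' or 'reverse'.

forward

Reverse complement (5'→3'): CCAACTACTCCATGAGCTAAAGAGACATCATTC
Frame +1: GAA TGA TGT CTC TTT AGC TCA TGG AGT AGT TGG — no ATG→stop ORF.
Frame +2: AAT GAT GTC TCT TTA GCT CAT GGA GTA GTT — no ATG→stop ORF.
Frame +3: ATG ATG TCT CTT TAG CTC ATG GAG TAG TTG — ATG at 3, stop TAG at 15 → 15 nt; ATG at 6, stop TAG at 15 → 12 nt; ATG at 21, stop TAG at 27 → 9 nt.
Frame -1: CCA ACT ACT CCA TGA GCT AAA GAG ACA TCA TTC — no ATG→stop ORF.
Frame -2: CAA CTA CTC CAT GAG CTA AAG AGA CAT CAT — no ATG→stop ORF.
Frame -3: AAC TAC TCC ATG AGC TAA AGA GAC ATC ATT — ATG at 12, stop TAA at 18 → 9 nt.
Forward-strand max 15 nt; reverse-strand max 9 nt. The forward strand has the longer ORF.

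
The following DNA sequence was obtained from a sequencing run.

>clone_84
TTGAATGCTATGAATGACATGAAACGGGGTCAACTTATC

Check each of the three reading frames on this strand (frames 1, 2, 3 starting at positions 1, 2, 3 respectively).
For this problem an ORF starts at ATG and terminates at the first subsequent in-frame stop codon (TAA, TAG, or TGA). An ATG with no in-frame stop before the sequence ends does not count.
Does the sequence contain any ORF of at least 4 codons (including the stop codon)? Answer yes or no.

Frame 1: TTG AAT GCT ATG AAT GAC ATG AAA CGG GGT CAA CTT ATC — no ATG→stop ORF.
Frame 2: TGA ATG CTA TGA ATG ACA TGA AAC GGG GTC AAC TTA — ATG at 5, stop TGA at 11 → 9 nt; ATG at 14, stop TGA at 20 → 9 nt.
Frame 3: GAA TGC TAT GAA TGA CAT GAA ACG GGG TCA ACT TAT — no ATG→stop ORF.
Largest ORF found is 3 codons < 4, so no.

no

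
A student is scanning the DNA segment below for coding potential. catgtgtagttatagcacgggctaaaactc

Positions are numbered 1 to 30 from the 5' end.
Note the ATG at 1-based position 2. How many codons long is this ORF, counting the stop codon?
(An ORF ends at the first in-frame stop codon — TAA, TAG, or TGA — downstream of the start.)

Codons from position 2: ATG (2–4), TGT (5–7), AGT (8–10), TAT (11–13), AGC (14–16), ACG (17–19), GGC (20–22), TAA (23–25).
TAA is the first in-frame stop; that's 8 codons including the stop.

8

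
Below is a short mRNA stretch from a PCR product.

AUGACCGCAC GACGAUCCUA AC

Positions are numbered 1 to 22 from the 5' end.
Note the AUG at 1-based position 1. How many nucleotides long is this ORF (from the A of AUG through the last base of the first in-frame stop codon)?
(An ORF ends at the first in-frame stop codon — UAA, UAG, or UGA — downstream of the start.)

21

Codons from position 1: AUG (1–3), ACC (4–6), GCA (7–9), CGA (10–12), CGA (13–15), UCC (16–18), UAA (19–21).
UAA is the first in-frame stop; ORF spans 1–21, 21 nucleotides.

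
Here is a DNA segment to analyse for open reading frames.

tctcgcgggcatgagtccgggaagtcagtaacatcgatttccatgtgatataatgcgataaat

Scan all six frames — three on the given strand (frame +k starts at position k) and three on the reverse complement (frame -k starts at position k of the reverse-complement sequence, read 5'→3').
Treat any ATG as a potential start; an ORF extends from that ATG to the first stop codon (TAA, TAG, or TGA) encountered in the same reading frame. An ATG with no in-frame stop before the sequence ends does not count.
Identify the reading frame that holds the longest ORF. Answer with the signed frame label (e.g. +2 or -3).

Reverse complement (5'→3'): ATTTATCGCATTATATCACATGGAAATCGATGTTACTGACTTCCCGGACTCATGCCCGCGAGA
Frame +1: TCT CGC GGG CAT GAG TCC GGG AAG TCA GTA ACA TCG ATT TCC ATG TGA TAT AAT GCG ATA AAT — ATG at 43, stop TGA at 46 → 6 nt.
Frame +2: CTC GCG GGC ATG AGT CCG GGA AGT CAG TAA CAT CGA TTT CCA TGT GAT ATA ATG CGA TAA — ATG at 11, stop TAA at 29 → 21 nt; ATG at 53, stop TAA at 59 → 9 nt.
Frame +3: TCG CGG GCA TGA GTC CGG GAA GTC AGT AAC ATC GAT TTC CAT GTG ATA TAA TGC GAT AAA — no ATG→stop ORF.
Frame -1: ATT TAT CGC ATT ATA TCA CAT GGA AAT CGA TGT TAC TGA CTT CCC GGA CTC ATG CCC GCG AGA — no ATG→stop ORF.
Frame -2: TTT ATC GCA TTA TAT CAC ATG GAA ATC GAT GTT ACT GAC TTC CCG GAC TCA TGC CCG CGA — no ATG→stop ORF.
Frame -3: TTA TCG CAT TAT ATC ACA TGG AAA TCG ATG TTA CTG ACT TCC CGG ACT CAT GCC CGC GAG — no ATG→stop ORF.
Longest ORF is 21 nt in frame +2 (positions 11–31).

+2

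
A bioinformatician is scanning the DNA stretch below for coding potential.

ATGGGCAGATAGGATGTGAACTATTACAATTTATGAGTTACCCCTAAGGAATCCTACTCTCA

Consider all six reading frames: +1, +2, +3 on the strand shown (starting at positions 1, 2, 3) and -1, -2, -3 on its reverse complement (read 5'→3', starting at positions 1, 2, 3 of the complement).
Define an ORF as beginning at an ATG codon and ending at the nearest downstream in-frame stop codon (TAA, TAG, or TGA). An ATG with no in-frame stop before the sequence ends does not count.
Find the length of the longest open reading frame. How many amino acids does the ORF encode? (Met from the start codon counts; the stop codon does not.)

4

Reverse complement (5'→3'): TGAGAGTAGGATTCCTTAGGGGTAACTCATAAATTGTAATAGTTCACATCCTATCTGCCCAT
Frame +1: ATG GGC AGA TAG GAT GTG AAC TAT TAC AAT TTA TGA GTT ACC CCT AAG GAA TCC TAC TCT — ATG at 1, stop TAG at 10 → 12 nt.
Frame +2: TGG GCA GAT AGG ATG TGA ACT ATT ACA ATT TAT GAG TTA CCC CTA AGG AAT CCT ACT CTC — ATG at 14, stop TGA at 17 → 6 nt.
Frame +3: GGG CAG ATA GGA TGT GAA CTA TTA CAA TTT ATG AGT TAC CCC TAA GGA ATC CTA CTC TCA — ATG at 33, stop TAA at 45 → 15 nt.
Frame -1: TGA GAG TAG GAT TCC TTA GGG GTA ACT CAT AAA TTG TAA TAG TTC ACA TCC TAT CTG CCC — no ATG→stop ORF.
Frame -2: GAG AGT AGG ATT CCT TAG GGG TAA CTC ATA AAT TGT AAT AGT TCA CAT CCT ATC TGC CCA — no ATG→stop ORF.
Frame -3: AGA GTA GGA TTC CTT AGG GGT AAC TCA TAA ATT GTA ATA GTT CAC ATC CTA TCT GCC CAT — no ATG→stop ORF.
Longest: frame +3, positions 33–47, 15 nt = 5 codons = 4 aa. → 4 amino acids.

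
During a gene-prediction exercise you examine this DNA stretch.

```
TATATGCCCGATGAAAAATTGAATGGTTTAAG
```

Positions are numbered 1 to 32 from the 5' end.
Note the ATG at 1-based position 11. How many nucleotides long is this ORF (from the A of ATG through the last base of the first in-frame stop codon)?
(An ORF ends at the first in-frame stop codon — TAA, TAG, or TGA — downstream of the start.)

Codons from position 11: ATG (11–13), AAA (14–16), AAT (17–19), TGA (20–22).
TGA is the first in-frame stop; ORF spans 11–22, 12 nucleotides.

12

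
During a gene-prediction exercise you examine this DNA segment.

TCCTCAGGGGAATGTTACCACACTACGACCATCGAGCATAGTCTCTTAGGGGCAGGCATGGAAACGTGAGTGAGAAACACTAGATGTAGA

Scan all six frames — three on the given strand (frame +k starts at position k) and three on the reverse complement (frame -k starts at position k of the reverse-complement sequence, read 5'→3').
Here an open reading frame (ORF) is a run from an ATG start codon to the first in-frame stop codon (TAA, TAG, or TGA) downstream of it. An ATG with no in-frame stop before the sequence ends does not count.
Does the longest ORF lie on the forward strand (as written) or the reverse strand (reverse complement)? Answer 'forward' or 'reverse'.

reverse

Reverse complement (5'→3'): TCTACATCTAGTGTTTCTCACTCACGTTTCCATGCCTGCCCCTAAGAGACTATGCTCGATGGTCGTAGTGTGGTAACATTCCCCTGAGGA
Frame +1: TCC TCA GGG GAA TGT TAC CAC ACT ACG ACC ATC GAG CAT AGT CTC TTA GGG GCA GGC ATG GAA ACG TGA GTG AGA AAC ACT AGA TGT AGA — ATG at 58, stop TGA at 67 → 12 nt.
Frame +2: CCT CAG GGG AAT GTT ACC ACA CTA CGA CCA TCG AGC ATA GTC TCT TAG GGG CAG GCA TGG AAA CGT GAG TGA GAA ACA CTA GAT GTA — no ATG→stop ORF.
Frame +3: CTC AGG GGA ATG TTA CCA CAC TAC GAC CAT CGA GCA TAG TCT CTT AGG GGC AGG CAT GGA AAC GTG AGT GAG AAA CAC TAG ATG TAG — ATG at 12, stop TAG at 39 → 30 nt; ATG at 84, stop TAG at 87 → 6 nt.
Frame -1: TCT ACA TCT AGT GTT TCT CAC TCA CGT TTC CAT GCC TGC CCC TAA GAG ACT ATG CTC GAT GGT CGT AGT GTG GTA ACA TTC CCC TGA GGA — ATG at 52, stop TGA at 85 → 36 nt.
Frame -2: CTA CAT CTA GTG TTT CTC ACT CAC GTT TCC ATG CCT GCC CCT AAG AGA CTA TGC TCG ATG GTC GTA GTG TGG TAA CAT TCC CCT GAG — ATG at 32, stop TAA at 74 → 45 nt; ATG at 59, stop TAA at 74 → 18 nt.
Frame -3: TAC ATC TAG TGT TTC TCA CTC ACG TTT CCA TGC CTG CCC CTA AGA GAC TAT GCT CGA TGG TCG TAG TGT GGT AAC ATT CCC CTG AGG — no ATG→stop ORF.
Forward-strand max 30 nt; reverse-strand max 45 nt. The reverse strand has the longer ORF.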